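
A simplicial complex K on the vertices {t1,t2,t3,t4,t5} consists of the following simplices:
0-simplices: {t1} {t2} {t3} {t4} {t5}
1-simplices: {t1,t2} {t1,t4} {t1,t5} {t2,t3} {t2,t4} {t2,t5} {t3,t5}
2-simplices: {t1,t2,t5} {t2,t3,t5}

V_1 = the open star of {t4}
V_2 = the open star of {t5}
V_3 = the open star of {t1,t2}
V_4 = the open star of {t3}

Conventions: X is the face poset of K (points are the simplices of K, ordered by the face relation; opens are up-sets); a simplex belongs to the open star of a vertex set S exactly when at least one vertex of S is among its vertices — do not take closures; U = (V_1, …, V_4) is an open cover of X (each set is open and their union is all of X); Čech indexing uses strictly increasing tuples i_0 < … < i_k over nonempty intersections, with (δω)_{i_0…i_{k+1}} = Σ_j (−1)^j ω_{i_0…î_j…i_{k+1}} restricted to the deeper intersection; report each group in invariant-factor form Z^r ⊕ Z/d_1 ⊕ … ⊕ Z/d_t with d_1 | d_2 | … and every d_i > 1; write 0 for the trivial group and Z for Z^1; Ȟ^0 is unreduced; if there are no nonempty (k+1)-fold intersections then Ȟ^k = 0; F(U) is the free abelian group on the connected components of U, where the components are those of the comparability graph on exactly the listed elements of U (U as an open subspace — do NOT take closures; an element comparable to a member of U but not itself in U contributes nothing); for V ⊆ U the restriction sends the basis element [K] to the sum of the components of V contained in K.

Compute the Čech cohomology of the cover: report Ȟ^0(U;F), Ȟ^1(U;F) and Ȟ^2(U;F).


nonempty intersections:
  V1={{t4},{t1,t4},{t2,t4}} V2={{t5},{t1,t5},{t2,t5},{t3,t5},{t1,t2,t5},{t2,t3,t5}} V3={{t1},{t2},{t1,t2},{t1,t4},{t1,t5},{t2,t3},{t2,t4},{t2,t5},{t1,t2,t5},{t2,t3,t5}} V4={{t3},{t2,t3},{t3,t5},{t2,t3,t5}}
  V13={{t1,t4},{t2,t4}} V23={{t1,t5},{t2,t5},{t1,t2,t5},{t2,t3,t5}} V24={{t3,t5},{t2,t3,t5}} V34={{t2,t3},{t2,t3,t5}}
  V234={{t2,t3,t5}}
components per intersection:
  V1: {{t4},{t1,t4},{t2,t4}}
  V2: {{t5},{t1,t5},{t2,t5},{t3,t5},{t1,t2,t5},{t2,t3,t5}}
  V3: {{t1},{t2},{t1,t2},{t1,t4},{t1,t5},{t2,t3},{t2,t4},{t2,t5},{t1,t2,t5},{t2,t3,t5}}
  V4: {{t3},{t2,t3},{t3,t5},{t2,t3,t5}}
  V13: {{t1,t4}} {{t2,t4}}
  V23: {{t1,t5},{t2,t5},{t1,t2,t5},{t2,t3,t5}}
  V24: {{t3,t5},{t2,t3,t5}}
  V34: {{t2,t3},{t2,t3,t5}}
  V234: {{t2,t3,t5}}
C dims 4,5,1; δ0: rk 3, SNF 1^3; δ1: rk 1, SNF 1^1
Ȟ^0: (4−3)−0=1 ⇒ Z
Ȟ^1: (5−1)−3=1 ⇒ Z
Ȟ^2: (1−0)−1=0 ⇒ 0

Ȟ^0(U;F) ≅ Z; Ȟ^1(U;F) ≅ Z; Ȟ^2(U;F) ≅ 0


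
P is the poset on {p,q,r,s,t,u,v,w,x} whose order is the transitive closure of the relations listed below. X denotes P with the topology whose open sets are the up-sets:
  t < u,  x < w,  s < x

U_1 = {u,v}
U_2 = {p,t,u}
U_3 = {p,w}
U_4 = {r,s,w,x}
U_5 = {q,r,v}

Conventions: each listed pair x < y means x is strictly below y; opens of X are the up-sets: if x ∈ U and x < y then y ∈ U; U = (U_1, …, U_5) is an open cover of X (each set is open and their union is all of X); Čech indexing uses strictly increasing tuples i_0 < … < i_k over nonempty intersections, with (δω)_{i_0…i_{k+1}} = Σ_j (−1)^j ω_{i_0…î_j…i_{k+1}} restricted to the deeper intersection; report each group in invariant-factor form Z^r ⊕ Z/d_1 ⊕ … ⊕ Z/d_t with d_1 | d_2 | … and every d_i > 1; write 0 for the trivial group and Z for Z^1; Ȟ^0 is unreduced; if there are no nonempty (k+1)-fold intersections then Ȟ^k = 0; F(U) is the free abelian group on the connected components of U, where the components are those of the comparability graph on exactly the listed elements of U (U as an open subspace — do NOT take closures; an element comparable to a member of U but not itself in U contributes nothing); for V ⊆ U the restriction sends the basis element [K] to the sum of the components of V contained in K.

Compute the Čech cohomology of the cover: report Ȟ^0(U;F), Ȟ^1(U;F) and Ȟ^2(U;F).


intersection data:
  U12={u} U15={v} U23={p} U34={w} U45={r}
components per intersection:
  U1: {u} {v}
  U2: {p} {t,u}
  U3: {p} {w}
  U4: {r} {s,w,x}
  U5: {q} {r} {v}
  U12: {u}
  U15: {v}
  U23: {p}
  U34: {w}
  U45: {r}
C dims 11,5; δ0: rk 5, SNF 1^5
Ȟ^0 = (11 − 5) − 0 = 6, so Ȟ^0 ≅ Z^6
Ȟ^1 = (5 − 0) − 5 = 0, so Ȟ^1 ≅ 0
Ȟ^2 = (0 − 0) − 0 = 0, so Ȟ^2 ≅ 0

Ȟ^0 = Z^6, Ȟ^1 = 0 and Ȟ^2 = 0


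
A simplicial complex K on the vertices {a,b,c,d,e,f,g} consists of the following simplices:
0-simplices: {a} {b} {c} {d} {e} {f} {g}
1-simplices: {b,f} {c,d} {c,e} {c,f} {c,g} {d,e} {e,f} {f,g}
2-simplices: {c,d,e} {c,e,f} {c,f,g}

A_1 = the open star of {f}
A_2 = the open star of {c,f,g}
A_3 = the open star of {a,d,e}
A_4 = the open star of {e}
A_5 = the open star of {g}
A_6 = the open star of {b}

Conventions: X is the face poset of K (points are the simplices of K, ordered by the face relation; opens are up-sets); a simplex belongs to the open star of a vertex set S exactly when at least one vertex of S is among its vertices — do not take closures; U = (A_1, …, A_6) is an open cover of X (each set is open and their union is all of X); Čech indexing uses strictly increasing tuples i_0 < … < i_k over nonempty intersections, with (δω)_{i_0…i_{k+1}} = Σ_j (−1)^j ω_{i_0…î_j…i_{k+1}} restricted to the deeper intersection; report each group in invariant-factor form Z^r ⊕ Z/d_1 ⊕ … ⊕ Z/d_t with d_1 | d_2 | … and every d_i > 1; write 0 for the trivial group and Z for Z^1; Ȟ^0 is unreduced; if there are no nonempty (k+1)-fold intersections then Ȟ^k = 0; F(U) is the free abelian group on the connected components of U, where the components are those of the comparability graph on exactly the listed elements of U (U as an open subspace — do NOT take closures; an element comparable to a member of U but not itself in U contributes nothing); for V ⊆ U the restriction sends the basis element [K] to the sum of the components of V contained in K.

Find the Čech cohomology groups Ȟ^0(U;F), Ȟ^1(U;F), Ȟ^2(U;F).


Ȟ^0 = Z^2; Ȟ^1 = 0; Ȟ^2 = 0

nonempty overlaps:
  A1={{f},{b,f},{c,f},{e,f},{f,g},{c,e,f},{c,f,g}} A2={{c},{f},{g},{b,f},{c,d},{c,e},{c,f},{c,g},{e,f},{f,g},{c,d,e},{c,e,f},{c,f,g}} A3={{a},{d},{e},{c,d},{c,e},{d,e},{e,f},{c,d,e},{c,e,f}} A4={{e},{c,e},{d,e},{e,f},{c,d,e},{c,e,f}} A5={{g},{c,g},{f,g},{c,f,g}} A6={{b},{b,f}}
  A12={{f},{b,f},{c,f},{e,f},{f,g},{c,e,f},{c,f,g}} A13={{e,f},{c,e,f}} A14={{e,f},{c,e,f}} A15={{f,g},{c,f,g}} A16={{b,f}} A23={{c,d},{c,e},{e,f},{c,d,e},{c,e,f}} A24={{c,e},{e,f},{c,d,e},{c,e,f}} A25={{g},{c,g},{f,g},{c,f,g}} A26={{b,f}} A34={{e},{c,e},{d,e},{e,f},{c,d,e},{c,e,f}}
  A123={{e,f},{c,e,f}} A124={{e,f},{c,e,f}} A125={{f,g},{c,f,g}} A126={{b,f}} A134={{e,f},{c,e,f}} A234={{c,e},{e,f},{c,d,e},{c,e,f}}
  A1234={{e,f},{c,e,f}}
components per intersection:
  A1: {{f},{b,f},{c,f},{e,f},{f,g},{c,e,f},{c,f,g}}
  A2: {{c},{f},{g},{b,f},{c,d},{c,e},{c,f},{c,g},{e,f},{f,g},{c,d,e},{c,e,f},{c,f,g}}
  A3: {{a}} {{d},{e},{c,d},{c,e},{d,e},{e,f},{c,d,e},{c,e,f}}
  A4: {{e},{c,e},{d,e},{e,f},{c,d,e},{c,e,f}}
  A5: {{g},{c,g},{f,g},{c,f,g}}
  A6: {{b},{b,f}}
  A12: {{f},{b,f},{c,f},{e,f},{f,g},{c,e,f},{c,f,g}}
  A13: {{e,f},{c,e,f}}
  A14: {{e,f},{c,e,f}}
  A15: {{f,g},{c,f,g}}
  A16: {{b,f}}
  A23: {{c,d},{c,e},{e,f},{c,d,e},{c,e,f}}
  A24: {{c,e},{e,f},{c,d,e},{c,e,f}}
  A25: {{g},{c,g},{f,g},{c,f,g}}
  A26: {{b,f}}
  A34: {{e},{c,e},{d,e},{e,f},{c,d,e},{c,e,f}}
  A123: {{e,f},{c,e,f}}
  A124: {{e,f},{c,e,f}}
  A125: {{f,g},{c,f,g}}
  A126: {{b,f}}
  A134: {{e,f},{c,e,f}}
  A234: {{c,e},{e,f},{c,d,e},{c,e,f}}
  A1234: {{e,f},{c,e,f}}
C dims 7,10,6,1; δ0: rk 5, SNF 1^5; δ1: rk 5, SNF 1^5; δ2: rk 1, SNF 1^1
degree 0: 7−5−0 = 2 → Ȟ^0 ≅ Z^2
degree 1: 10−5−5 = 0 → Ȟ^1 ≅ 0
degree 2: 6−1−5 = 0 → Ȟ^2 ≅ 0


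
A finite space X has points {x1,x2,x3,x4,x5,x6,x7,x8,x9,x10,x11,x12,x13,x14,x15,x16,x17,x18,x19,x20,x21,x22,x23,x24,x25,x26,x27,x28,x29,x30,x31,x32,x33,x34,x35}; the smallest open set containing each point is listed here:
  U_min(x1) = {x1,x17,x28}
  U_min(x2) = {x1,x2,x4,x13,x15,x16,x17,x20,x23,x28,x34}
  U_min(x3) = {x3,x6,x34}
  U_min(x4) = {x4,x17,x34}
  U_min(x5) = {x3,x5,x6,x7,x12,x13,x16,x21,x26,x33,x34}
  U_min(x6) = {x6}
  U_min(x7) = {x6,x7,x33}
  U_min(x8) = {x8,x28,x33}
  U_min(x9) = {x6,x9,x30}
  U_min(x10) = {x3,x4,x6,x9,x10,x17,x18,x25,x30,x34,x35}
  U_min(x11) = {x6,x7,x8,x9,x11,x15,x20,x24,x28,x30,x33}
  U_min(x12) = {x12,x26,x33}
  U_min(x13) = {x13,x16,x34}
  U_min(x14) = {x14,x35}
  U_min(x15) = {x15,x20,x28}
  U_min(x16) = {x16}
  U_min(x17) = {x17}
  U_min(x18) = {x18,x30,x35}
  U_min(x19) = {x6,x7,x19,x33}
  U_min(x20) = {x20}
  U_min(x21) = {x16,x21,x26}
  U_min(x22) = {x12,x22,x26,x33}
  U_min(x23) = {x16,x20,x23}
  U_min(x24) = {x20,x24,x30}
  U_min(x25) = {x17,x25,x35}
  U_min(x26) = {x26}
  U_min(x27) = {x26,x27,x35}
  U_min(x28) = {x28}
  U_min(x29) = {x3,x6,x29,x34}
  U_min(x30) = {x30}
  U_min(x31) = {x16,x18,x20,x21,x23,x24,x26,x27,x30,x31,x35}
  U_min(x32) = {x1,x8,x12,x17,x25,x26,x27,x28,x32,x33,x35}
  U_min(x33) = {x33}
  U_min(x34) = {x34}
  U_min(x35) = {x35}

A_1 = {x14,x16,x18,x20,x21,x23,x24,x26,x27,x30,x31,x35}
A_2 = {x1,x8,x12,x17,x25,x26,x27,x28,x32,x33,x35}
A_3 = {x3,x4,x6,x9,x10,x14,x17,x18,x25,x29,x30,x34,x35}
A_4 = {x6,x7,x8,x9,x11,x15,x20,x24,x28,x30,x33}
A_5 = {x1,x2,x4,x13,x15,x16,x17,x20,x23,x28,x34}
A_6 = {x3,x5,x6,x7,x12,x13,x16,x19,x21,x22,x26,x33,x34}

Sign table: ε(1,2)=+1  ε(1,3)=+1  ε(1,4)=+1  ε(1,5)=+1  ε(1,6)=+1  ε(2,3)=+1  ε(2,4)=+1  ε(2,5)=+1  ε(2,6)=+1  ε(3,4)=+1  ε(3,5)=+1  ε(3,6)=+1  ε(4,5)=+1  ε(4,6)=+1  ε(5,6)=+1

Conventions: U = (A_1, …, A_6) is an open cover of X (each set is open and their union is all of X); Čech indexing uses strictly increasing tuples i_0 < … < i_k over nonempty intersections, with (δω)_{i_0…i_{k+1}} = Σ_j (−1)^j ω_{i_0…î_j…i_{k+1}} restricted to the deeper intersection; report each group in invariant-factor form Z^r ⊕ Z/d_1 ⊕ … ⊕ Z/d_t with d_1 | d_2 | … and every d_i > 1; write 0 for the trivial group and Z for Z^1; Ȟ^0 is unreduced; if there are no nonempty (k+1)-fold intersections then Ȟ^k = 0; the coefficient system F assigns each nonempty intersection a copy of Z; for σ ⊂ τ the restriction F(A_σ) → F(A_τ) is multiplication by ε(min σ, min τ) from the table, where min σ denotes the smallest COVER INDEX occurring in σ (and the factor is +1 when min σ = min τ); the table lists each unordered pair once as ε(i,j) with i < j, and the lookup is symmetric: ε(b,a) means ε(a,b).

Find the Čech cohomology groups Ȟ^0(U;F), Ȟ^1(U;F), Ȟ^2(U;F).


Ȟ^0 ≅ Z, Ȟ^1 ≅ 0, Ȟ^2 ≅ Z/2

cover nerve:
  A12={x26,x27,x35} A13={x14,x18,x30,x35} A14={x20,x24,x30} A15={x16,x20,x23} A16={x16,x21,x26} A23={x17,x25,x35} A24={x8,x28,x33} A25={x1,x17,x28} A26={x12,x26,x33} A34={x6,x9,x30} A35={x4,x17,x34} A36={x3,x6,x34} A45={x15,x20,x28} A46={x6,x7,x33} A56={x13,x16,x34}
  A123={x35} A126={x26} A134={x30} A145={x20} A156={x16} A235={x17} A245={x28} A246={x33} A346={x6} A356={x34}
C dims 6,15,10; δ0: rk 5, SNF 1^5; δ1: rk 10, SNF 1^9·2
Ȟ^0: (6−5)−0=1 ⇒ Z
Ȟ^1: (15−10)−5=0 ⇒ 0
Ȟ^2: (10−0)−10=0 plus torsion [2] ⇒ Z/2


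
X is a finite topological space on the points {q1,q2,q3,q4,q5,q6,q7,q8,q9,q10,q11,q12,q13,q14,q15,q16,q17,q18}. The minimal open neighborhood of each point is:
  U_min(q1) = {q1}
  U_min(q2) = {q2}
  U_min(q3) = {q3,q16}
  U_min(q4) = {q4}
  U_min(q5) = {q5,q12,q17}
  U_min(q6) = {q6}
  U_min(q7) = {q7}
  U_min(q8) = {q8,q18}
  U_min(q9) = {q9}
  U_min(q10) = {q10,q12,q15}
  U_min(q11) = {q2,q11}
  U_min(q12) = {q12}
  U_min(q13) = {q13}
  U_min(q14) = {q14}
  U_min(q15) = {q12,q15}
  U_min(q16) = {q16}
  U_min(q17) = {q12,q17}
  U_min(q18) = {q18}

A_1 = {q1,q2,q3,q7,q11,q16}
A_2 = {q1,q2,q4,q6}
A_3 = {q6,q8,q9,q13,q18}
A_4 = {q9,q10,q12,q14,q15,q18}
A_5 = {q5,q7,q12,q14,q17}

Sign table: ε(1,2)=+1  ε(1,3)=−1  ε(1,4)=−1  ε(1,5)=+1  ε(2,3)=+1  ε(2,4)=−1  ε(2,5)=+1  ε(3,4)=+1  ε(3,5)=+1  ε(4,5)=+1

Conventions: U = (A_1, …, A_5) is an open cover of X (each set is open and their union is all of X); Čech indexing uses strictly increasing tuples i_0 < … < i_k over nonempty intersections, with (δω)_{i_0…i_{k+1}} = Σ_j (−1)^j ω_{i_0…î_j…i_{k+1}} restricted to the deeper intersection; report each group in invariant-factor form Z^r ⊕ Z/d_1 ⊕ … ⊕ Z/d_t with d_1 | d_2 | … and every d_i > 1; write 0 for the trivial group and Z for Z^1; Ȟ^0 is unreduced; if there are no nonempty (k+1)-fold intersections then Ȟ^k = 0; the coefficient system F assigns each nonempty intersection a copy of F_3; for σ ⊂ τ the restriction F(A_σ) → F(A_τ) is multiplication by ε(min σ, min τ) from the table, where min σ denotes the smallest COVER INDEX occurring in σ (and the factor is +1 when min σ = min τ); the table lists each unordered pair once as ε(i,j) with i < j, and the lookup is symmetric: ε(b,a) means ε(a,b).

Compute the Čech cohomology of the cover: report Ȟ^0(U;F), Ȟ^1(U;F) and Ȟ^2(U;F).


Ȟ^0 = Z/3,  Ȟ^1 = Z/3,  Ȟ^2 = 0

nonempty overlaps:
  A12={q1,q2} A15={q7} A23={q6} A34={q9,q18} A45={q12,q14}
C dims 5,5; δ0: rk_F3 4
degree 0: 5−4−0 = 1 → Ȟ^0 ≅ Z/3
degree 1: 5−0−4 = 1 → Ȟ^1 ≅ Z/3
degree 2: 0−0−0 = 0 → Ȟ^2 ≅ 0


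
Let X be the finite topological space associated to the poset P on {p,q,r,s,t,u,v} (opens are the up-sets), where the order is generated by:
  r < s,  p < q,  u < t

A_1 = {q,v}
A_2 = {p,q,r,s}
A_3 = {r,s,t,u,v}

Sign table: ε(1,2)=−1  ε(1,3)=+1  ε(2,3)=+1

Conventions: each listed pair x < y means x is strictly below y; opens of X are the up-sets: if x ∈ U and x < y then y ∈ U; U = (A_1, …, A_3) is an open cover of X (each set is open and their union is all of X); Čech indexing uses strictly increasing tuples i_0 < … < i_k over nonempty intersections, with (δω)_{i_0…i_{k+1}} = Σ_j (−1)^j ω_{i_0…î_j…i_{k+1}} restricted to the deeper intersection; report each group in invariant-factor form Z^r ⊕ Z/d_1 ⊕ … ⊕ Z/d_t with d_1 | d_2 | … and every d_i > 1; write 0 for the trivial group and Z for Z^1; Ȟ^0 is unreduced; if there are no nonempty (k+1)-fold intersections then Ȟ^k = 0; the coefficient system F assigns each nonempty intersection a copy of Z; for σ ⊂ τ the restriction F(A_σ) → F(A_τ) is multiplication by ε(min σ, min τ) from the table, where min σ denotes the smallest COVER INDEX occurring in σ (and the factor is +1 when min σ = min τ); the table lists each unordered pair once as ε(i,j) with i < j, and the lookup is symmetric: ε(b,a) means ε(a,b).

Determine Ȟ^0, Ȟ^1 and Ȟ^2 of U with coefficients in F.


Ȟ^0 ≅ 0, Ȟ^1 ≅ Z/2 and Ȟ^2 ≅ 0

nerve of the cover:
  A12={q} A13={v} A23={r,s}
C dims 3,3; δ0: rk 3, SNF 1^2·2
Ȟ^0 = (3 − 3) − 0 = 0, so Ȟ^0 ≅ 0
Ȟ^1 = (3 − 0) − 3 = 0 plus torsion [2], so Ȟ^1 ≅ Z/2
Ȟ^2 = (0 − 0) − 0 = 0, so Ȟ^2 ≅ 0


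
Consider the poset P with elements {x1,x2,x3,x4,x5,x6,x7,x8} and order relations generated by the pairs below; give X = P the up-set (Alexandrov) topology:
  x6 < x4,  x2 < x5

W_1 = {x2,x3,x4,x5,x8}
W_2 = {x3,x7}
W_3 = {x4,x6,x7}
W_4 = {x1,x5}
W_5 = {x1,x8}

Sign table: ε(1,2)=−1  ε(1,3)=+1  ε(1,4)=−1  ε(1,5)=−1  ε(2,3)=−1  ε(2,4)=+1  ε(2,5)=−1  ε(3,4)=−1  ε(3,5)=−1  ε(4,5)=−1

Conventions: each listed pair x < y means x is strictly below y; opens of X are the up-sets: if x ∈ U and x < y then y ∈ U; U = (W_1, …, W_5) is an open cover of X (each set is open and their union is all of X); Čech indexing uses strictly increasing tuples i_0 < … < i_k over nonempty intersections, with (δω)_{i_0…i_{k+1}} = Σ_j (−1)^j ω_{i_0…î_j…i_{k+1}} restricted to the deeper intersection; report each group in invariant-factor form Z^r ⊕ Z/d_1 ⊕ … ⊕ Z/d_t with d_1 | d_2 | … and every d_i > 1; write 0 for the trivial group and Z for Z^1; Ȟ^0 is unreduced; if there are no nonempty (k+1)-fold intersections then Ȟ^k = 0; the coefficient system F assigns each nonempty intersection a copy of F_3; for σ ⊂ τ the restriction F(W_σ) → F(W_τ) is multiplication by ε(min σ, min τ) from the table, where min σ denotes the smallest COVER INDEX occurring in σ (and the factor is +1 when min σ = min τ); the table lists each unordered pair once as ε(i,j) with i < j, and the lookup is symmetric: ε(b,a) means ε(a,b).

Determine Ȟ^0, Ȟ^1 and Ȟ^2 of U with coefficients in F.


Ȟ^0 ≅ 0, Ȟ^1 ≅ Z/3, Ȟ^2 ≅ 0

nerve simplices:
  W12={x3} W13={x4} W14={x5} W15={x8} W23={x7} W45={x1}
C dims 5,6; δ0: rk_F3 5
degree 0: 5−5−0 = 0 → Ȟ^0 ≅ 0
degree 1: 6−0−5 = 1 → Ȟ^1 ≅ Z/3
degree 2: 0−0−0 = 0 → Ȟ^2 ≅ 0


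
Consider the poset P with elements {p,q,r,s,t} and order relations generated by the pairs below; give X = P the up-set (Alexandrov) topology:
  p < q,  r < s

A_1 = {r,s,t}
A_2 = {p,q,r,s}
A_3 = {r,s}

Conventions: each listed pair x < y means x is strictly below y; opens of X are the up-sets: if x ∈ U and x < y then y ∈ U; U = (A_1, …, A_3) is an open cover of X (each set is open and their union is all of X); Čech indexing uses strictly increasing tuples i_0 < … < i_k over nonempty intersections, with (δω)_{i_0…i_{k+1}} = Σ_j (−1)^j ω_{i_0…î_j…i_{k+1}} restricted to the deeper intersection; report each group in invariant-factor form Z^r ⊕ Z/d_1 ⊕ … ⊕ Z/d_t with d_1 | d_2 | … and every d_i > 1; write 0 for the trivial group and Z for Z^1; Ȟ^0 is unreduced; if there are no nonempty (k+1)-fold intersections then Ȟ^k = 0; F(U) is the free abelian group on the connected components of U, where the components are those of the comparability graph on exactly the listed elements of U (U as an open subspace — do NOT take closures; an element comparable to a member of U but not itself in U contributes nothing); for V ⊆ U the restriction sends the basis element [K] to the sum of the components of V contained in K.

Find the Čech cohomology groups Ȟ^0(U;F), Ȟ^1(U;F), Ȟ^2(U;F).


Ȟ^0 = Z^3, Ȟ^1 = 0, Ȟ^2 = 0

nonempty intersections:
  A12={r,s} A13={r,s} A23={r,s}
  A123={r,s}
components per intersection:
  A1: {r,s} {t}
  A2: {p,q} {r,s}
  A3: {r,s}
  A12: {r,s}
  A13: {r,s}
  A23: {r,s}
  A123: {r,s}
C dims 5,3,1; δ0: rk 2, SNF 1^2; δ1: rk 1, SNF 1^1
Ȟ^0: (5−2)−0=3 ⇒ Z^3
Ȟ^1: (3−1)−2=0 ⇒ 0
Ȟ^2: (1−0)−1=0 ⇒ 0


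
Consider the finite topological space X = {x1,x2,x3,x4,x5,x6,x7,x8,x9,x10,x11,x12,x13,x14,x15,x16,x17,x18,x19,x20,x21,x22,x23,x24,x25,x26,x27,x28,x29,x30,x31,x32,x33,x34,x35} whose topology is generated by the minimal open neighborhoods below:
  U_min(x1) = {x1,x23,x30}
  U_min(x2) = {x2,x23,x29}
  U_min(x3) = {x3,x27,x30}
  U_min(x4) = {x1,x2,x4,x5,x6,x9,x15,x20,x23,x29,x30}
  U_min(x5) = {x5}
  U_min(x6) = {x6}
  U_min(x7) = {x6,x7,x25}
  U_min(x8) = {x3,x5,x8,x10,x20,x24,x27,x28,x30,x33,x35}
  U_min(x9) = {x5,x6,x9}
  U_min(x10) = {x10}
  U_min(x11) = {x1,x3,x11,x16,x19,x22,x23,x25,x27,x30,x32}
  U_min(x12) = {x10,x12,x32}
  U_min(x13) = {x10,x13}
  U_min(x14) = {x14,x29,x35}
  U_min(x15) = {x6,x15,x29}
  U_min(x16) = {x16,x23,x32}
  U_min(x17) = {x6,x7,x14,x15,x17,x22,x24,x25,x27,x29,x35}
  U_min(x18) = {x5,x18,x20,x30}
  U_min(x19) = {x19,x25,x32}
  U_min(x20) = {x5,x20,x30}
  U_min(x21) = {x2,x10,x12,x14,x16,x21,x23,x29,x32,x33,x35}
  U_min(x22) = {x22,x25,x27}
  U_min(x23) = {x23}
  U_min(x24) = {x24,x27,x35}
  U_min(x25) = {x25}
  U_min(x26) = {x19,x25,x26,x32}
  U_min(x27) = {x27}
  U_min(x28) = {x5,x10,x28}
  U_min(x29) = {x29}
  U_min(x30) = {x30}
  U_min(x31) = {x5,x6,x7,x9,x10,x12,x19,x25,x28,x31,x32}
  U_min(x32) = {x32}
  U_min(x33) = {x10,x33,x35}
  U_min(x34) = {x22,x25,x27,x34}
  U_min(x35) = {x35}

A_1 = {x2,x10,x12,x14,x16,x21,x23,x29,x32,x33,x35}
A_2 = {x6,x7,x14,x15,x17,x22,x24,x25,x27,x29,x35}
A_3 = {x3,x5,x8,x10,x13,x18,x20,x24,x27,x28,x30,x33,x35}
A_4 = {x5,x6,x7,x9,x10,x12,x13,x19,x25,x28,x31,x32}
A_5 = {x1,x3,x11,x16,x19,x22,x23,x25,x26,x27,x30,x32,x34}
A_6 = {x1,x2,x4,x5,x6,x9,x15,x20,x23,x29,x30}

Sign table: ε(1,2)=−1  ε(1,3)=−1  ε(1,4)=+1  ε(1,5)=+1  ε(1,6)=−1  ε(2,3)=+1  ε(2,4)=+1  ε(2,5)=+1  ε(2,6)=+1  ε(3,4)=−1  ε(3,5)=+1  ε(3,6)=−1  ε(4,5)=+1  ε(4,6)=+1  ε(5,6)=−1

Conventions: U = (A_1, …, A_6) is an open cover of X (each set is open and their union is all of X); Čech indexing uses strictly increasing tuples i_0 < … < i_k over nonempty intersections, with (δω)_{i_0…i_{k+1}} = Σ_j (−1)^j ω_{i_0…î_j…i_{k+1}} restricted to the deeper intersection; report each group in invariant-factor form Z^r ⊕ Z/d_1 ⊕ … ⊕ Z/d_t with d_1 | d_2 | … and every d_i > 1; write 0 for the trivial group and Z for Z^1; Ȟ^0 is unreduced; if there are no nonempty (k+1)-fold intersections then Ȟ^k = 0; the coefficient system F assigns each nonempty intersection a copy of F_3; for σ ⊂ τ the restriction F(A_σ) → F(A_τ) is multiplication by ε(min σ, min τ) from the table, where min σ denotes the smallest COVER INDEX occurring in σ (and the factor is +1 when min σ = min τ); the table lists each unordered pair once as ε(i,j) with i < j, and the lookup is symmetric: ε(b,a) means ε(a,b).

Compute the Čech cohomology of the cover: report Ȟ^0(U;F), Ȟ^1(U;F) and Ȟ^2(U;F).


Ȟ^0(U;F) ≅ 0, Ȟ^1(U;F) ≅ 0 and Ȟ^2(U;F) ≅ Z/3

nonempty intersections:
  A12={x14,x29,x35} A13={x10,x33,x35} A14={x10,x12,x32} A15={x16,x23,x32} A16={x2,x23,x29} A23={x24,x27,x35} A24={x6,x7,x25} A25={x22,x25,x27} A26={x6,x15,x29} A34={x5,x10,x13,x28} A35={x3,x27,x30} A36={x5,x20,x30} A45={x19,x25,x32} A46={x5,x6,x9} A56={x1,x23,x30}
  A123={x35} A126={x29} A134={x10} A145={x32} A156={x23} A235={x27} A245={x25} A246={x6} A346={x5} A356={x30}
C dims 6,15,10; δ0: rk_F3 6; δ1: rk_F3 9
Ȟ^0: (6−6)−0=0 ⇒ 0
Ȟ^1: (15−9)−6=0 ⇒ 0
Ȟ^2: (10−0)−9=1 ⇒ Z/3


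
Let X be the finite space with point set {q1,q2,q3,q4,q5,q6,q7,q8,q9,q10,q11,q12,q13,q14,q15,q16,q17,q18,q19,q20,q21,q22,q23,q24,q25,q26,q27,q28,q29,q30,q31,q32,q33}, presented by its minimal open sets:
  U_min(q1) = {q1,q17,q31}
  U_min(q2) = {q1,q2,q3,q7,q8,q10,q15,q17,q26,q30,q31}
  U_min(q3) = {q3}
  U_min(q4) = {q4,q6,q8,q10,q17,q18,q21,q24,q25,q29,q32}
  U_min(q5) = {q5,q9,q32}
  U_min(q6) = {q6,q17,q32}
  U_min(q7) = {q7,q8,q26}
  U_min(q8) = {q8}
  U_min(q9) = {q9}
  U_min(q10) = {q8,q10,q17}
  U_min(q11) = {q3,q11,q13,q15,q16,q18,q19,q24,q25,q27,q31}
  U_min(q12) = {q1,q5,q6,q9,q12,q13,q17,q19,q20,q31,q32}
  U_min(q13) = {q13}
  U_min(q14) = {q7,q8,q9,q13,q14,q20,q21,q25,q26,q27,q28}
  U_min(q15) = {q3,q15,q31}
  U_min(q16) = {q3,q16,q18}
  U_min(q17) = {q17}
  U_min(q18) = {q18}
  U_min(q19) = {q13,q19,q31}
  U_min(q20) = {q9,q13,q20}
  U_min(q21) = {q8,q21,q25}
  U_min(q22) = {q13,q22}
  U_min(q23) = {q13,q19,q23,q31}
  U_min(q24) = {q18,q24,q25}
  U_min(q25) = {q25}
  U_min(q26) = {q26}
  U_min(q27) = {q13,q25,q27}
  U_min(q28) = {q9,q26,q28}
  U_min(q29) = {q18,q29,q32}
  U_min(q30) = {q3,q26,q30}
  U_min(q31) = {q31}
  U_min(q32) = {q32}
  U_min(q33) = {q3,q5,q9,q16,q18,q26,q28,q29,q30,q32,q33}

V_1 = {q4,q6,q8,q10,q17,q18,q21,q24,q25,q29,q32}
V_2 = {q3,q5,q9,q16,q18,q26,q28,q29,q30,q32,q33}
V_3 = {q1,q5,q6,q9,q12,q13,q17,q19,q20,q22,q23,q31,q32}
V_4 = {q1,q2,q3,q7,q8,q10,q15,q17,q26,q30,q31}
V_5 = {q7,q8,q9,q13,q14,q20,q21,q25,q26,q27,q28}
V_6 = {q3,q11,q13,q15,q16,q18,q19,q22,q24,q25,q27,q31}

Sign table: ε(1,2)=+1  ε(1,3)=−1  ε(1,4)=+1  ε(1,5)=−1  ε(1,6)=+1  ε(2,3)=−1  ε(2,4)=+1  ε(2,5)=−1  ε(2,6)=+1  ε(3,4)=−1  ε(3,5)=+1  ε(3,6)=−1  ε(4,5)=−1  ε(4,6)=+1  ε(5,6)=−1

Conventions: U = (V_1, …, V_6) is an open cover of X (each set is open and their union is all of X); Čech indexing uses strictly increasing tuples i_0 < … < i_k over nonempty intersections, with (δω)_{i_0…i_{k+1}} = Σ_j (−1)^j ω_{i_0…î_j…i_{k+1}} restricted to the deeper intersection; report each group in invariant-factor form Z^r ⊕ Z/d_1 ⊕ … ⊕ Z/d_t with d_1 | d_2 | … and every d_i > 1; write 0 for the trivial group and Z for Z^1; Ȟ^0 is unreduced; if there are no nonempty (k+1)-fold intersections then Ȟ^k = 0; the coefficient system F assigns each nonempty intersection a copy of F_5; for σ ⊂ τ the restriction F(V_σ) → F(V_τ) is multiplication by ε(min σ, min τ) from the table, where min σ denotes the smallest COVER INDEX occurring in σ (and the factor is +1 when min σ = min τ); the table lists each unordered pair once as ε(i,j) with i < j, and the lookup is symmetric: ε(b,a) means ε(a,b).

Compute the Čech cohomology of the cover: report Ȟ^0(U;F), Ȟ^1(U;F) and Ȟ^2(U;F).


Ȟ^0 = Z/5, Ȟ^1 = 0, Ȟ^2 = 0

nonempty intersections:
  V12={q18,q29,q32} V13={q6,q17,q32} V14={q8,q10,q17} V15={q8,q21,q25} V16={q18,q24,q25} V23={q5,q9,q32} V24={q3,q26,q30} V25={q9,q26,q28} V26={q3,q16,q18} V34={q1,q17,q31} V35={q9,q13,q20} V36={q13,q19,q22,q31} V45={q7,q8,q26} V46={q3,q15,q31} V56={q13,q25,q27}
  V123={q32} V126={q18} V134={q17} V145={q8} V156={q25} V235={q9} V245={q26} V246={q3} V346={q31} V356={q13}
C dims 6,15,10; δ0: rk_F5 5; δ1: rk_F5 10
Ȟ^0: (6−5)−0=1 ⇒ Z/5
Ȟ^1: (15−10)−5=0 ⇒ 0
Ȟ^2: (10−0)−10=0 ⇒ 0


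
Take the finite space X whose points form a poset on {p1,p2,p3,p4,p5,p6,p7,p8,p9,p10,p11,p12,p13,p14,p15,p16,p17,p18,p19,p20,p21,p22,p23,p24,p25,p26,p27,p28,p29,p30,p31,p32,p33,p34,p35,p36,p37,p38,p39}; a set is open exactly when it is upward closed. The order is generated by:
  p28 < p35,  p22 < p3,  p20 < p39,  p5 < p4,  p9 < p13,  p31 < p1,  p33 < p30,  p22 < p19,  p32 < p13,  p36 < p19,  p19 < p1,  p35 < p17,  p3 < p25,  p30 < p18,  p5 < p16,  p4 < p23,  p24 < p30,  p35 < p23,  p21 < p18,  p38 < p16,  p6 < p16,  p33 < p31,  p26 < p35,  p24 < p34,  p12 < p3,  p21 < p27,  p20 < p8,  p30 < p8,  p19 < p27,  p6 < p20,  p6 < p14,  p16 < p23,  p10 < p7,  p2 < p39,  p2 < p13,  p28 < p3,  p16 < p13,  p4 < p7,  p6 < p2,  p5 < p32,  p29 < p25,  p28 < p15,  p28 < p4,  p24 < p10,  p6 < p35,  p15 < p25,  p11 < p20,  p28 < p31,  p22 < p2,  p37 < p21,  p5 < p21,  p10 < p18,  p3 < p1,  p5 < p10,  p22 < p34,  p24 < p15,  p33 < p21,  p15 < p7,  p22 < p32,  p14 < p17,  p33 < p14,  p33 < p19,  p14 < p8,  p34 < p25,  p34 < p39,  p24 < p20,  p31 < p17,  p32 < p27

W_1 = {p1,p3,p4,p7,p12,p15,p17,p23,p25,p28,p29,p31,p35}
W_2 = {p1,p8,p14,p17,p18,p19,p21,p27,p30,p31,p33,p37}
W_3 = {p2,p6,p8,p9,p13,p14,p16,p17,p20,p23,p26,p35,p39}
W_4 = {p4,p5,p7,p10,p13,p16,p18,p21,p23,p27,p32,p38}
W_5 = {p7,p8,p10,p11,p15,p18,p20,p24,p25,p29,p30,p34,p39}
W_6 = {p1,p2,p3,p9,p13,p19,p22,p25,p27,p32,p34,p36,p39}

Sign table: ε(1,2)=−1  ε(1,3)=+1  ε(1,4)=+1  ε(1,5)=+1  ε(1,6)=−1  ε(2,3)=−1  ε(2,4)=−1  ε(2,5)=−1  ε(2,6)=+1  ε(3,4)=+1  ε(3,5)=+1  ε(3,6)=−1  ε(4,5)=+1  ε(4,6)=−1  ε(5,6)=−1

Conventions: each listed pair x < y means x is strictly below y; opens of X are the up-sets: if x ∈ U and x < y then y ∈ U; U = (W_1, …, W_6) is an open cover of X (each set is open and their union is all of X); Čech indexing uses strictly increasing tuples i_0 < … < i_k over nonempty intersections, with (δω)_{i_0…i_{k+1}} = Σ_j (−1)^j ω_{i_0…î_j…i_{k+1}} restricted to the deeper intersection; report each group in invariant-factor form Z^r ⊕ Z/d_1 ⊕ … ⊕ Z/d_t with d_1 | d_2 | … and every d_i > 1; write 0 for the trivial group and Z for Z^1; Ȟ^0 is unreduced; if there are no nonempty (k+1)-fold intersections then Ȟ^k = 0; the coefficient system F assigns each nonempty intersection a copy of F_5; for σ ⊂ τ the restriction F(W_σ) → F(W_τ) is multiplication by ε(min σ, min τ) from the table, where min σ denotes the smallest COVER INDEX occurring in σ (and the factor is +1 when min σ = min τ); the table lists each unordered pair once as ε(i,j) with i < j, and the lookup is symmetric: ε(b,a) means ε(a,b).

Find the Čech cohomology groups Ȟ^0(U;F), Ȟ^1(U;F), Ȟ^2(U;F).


cover nerve:
  W12={p1,p17,p31} W13={p17,p23,p35} W14={p4,p7,p23} W15={p7,p15,p25,p29} W16={p1,p3,p25} W23={p8,p14,p17} W24={p18,p21,p27} W25={p8,p18,p30} W26={p1,p19,p27} W34={p13,p16,p23} W35={p8,p20,p39} W36={p2,p9,p13,p39} W45={p7,p10,p18} W46={p13,p27,p32} W56={p25,p34,p39}
  W123={p17} W126={p1} W134={p23} W145={p7} W156={p25} W235={p8} W245={p18} W246={p27} W346={p13} W356={p39}
C dims 6,15,10; δ0: rk_F5 5; δ1: rk_F5 10
Ȟ^0: (6−5)−0=1 ⇒ Z/5
Ȟ^1: (15−10)−5=0 ⇒ 0
Ȟ^2: (10−0)−10=0 ⇒ 0

Ȟ^0(U;F) ≅ Z/5,  Ȟ^1(U;F) ≅ 0,  Ȟ^2(U;F) ≅ 0


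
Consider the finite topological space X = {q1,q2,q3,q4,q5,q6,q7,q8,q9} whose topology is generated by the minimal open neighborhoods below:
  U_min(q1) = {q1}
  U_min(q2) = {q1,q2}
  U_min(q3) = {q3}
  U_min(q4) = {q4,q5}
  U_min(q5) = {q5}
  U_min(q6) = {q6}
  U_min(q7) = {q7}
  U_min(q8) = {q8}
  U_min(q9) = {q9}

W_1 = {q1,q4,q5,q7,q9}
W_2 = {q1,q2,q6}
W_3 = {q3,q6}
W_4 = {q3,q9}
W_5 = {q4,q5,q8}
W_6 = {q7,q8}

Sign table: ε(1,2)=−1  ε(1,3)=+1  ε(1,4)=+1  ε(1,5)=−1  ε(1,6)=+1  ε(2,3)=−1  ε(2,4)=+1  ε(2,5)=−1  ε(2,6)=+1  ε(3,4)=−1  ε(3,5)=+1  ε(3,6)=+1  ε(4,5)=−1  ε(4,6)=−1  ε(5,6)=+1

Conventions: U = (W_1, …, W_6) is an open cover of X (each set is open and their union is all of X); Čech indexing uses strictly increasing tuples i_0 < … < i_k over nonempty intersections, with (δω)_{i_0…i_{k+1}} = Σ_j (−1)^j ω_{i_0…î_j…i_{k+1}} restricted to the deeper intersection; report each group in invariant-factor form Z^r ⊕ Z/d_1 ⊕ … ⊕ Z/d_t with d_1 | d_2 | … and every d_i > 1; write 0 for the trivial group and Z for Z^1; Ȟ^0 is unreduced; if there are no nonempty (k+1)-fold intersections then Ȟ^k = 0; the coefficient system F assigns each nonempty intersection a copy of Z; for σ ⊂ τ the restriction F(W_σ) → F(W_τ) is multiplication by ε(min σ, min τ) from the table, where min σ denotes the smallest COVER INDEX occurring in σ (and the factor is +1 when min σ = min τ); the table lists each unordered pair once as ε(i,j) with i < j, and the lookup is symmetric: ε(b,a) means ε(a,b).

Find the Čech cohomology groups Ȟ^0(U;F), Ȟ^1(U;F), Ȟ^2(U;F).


Ȟ^0(U;F) ≅ 0; Ȟ^1(U;F) ≅ Z ⊕ Z/2; Ȟ^2(U;F) ≅ 0

intersection data:
  W12={q1} W14={q9} W15={q4,q5} W16={q7} W23={q6} W34={q3} W56={q8}
C dims 6,7; δ0: rk 6, SNF 1^5·2
Ȟ^0 = (6 − 6) − 0 = 0, so Ȟ^0 ≅ 0
Ȟ^1 = (7 − 0) − 6 = 1 plus torsion [2], so Ȟ^1 ≅ Z ⊕ Z/2
Ȟ^2 = (0 − 0) − 0 = 0, so Ȟ^2 ≅ 0


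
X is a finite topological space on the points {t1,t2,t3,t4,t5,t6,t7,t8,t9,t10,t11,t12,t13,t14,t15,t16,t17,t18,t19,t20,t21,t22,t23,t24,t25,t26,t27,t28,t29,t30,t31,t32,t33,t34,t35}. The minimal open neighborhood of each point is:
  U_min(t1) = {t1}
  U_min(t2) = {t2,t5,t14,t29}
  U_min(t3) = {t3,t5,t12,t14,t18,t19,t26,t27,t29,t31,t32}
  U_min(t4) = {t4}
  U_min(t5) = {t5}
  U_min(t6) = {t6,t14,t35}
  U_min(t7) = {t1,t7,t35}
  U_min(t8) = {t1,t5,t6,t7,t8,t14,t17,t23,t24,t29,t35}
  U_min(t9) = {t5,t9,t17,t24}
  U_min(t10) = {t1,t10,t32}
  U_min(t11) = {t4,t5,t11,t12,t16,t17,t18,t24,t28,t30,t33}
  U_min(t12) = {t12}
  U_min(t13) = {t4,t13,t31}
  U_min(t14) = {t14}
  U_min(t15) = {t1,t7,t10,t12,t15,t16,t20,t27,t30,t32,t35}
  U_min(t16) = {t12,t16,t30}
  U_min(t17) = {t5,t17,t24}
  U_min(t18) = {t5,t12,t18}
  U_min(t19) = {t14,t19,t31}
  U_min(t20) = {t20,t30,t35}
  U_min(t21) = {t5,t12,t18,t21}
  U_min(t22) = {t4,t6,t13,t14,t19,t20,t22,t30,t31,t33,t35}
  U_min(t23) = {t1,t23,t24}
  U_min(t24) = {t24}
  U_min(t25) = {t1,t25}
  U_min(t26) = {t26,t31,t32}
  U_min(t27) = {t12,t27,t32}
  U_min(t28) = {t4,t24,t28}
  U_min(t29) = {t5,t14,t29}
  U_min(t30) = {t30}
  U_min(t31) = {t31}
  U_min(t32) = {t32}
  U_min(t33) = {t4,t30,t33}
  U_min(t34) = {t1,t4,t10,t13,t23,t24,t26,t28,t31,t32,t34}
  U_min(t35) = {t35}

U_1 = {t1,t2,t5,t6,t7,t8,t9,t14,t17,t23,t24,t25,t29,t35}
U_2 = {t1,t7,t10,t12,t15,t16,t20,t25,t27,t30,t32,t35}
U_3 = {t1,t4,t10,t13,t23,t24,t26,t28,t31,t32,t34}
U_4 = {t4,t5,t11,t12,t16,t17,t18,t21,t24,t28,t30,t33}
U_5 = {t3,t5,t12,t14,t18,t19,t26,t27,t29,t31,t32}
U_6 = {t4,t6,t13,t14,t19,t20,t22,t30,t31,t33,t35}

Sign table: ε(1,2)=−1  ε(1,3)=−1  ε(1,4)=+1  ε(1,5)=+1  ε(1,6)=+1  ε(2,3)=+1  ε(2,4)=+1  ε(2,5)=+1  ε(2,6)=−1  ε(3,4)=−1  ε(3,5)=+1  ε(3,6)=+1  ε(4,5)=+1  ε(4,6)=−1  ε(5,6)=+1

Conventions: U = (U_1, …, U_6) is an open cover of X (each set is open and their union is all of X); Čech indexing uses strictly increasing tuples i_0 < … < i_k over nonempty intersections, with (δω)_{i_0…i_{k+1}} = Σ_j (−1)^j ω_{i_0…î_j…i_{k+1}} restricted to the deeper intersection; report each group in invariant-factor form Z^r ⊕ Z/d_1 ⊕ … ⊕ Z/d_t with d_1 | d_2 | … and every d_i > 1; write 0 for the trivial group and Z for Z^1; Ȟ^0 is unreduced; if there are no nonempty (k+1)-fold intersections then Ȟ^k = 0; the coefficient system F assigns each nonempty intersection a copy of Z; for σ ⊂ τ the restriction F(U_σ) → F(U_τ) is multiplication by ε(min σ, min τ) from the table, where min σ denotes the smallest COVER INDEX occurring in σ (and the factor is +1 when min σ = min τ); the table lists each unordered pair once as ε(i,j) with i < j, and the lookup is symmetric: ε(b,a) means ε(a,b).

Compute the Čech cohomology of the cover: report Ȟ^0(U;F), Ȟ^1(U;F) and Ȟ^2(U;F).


nerve simplices:
  U12={t1,t7,t25,t35} U13={t1,t23,t24} U14={t5,t17,t24} U15={t5,t14,t29} U16={t6,t14,t35} U23={t1,t10,t32} U24={t12,t16,t30} U25={t12,t27,t32} U26={t20,t30,t35} U34={t4,t24,t28} U35={t26,t31,t32} U36={t4,t13,t31} U45={t5,t12,t18} U46={t4,t30,t33} U56={t14,t19,t31}
  U123={t1} U126={t35} U134={t24} U145={t5} U156={t14} U235={t32} U245={t12} U246={t30} U346={t4} U356={t31}
C dims 6,15,10; δ0: rk 6, SNF 1^5·2; δ1: rk 9, SNF 1^9
degree 0: 6−6−0 = 0 → Ȟ^0 ≅ 0
degree 1: 15−9−6 = 0 plus torsion [2] → Ȟ^1 ≅ Z/2
degree 2: 10−0−9 = 1 → Ȟ^2 ≅ Z

Ȟ^0 = 0; Ȟ^1 = Z/2; Ȟ^2 = Z


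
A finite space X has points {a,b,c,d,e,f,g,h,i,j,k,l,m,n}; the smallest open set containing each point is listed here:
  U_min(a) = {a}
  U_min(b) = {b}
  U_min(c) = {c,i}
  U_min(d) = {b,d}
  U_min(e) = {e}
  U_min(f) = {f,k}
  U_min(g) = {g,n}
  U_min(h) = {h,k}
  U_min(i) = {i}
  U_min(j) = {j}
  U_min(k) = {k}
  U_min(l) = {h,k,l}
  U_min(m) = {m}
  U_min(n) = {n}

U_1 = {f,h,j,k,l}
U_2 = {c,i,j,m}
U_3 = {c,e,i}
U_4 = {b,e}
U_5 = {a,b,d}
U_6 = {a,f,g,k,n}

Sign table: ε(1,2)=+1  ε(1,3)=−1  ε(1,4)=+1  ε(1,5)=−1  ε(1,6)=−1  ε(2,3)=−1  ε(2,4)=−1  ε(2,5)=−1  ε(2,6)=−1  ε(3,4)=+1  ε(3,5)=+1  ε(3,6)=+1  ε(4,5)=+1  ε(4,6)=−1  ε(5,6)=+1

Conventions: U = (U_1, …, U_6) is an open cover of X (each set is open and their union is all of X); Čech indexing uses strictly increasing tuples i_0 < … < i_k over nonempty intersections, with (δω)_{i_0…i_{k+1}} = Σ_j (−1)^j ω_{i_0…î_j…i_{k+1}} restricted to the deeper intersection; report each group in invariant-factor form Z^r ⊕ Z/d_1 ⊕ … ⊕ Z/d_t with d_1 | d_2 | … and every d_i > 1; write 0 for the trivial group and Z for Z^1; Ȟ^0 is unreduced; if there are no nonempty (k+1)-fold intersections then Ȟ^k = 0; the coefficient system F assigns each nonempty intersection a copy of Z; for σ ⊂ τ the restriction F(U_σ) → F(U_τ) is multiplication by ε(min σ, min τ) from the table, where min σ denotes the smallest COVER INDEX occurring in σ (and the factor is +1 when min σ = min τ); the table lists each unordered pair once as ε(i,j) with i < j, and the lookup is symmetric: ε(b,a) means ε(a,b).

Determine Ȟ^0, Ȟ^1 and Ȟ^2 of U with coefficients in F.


nonempty overlaps:
  U12={j} U16={f,k} U23={c,i} U34={e} U45={b} U56={a}
C dims 6,6; δ0: rk 5, SNF 1^5
degree 0: 6−5−0 = 1 → Ȟ^0 ≅ Z
degree 1: 6−0−5 = 1 → Ȟ^1 ≅ Z
degree 2: 0−0−0 = 0 → Ȟ^2 ≅ 0

Ȟ^0(U;F) ≅ Z, Ȟ^1(U;F) ≅ Z, Ȟ^2(U;F) ≅ 0


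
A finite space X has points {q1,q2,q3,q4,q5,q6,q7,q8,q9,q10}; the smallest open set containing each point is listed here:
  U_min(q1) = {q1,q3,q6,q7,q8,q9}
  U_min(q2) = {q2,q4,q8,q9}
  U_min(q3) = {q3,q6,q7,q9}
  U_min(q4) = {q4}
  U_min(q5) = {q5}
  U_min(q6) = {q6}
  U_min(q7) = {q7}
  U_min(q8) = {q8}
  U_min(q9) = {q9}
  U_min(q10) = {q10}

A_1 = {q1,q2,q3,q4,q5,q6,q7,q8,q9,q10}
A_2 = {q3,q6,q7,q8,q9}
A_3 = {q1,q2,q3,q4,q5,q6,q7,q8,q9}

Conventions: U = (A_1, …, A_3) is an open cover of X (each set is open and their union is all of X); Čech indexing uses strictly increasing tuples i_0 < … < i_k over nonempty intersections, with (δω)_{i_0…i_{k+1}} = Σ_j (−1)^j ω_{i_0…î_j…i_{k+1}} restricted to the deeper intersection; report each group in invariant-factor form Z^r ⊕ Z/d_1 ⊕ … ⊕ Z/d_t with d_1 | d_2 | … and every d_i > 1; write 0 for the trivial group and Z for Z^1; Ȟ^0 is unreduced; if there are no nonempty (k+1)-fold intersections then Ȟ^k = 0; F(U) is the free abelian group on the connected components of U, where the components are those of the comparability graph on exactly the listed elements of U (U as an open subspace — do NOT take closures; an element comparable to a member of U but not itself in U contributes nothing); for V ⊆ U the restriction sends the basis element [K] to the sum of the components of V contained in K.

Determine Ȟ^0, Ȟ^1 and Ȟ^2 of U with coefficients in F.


cover nerve:
  A12={q3,q6,q7,q8,q9} A13={q1,q2,q3,q4,q5,q6,q7,q8,q9} A23={q3,q6,q7,q8,q9}
  A123={q3,q6,q7,q8,q9}
components per intersection:
  A1: {q1,q2,q3,q4,q6,q7,q8,q9} {q5} {q10}
  A2: {q3,q6,q7,q9} {q8}
  A3: {q1,q2,q3,q4,q6,q7,q8,q9} {q5}
  A12: {q3,q6,q7,q9} {q8}
  A13: {q1,q2,q3,q4,q6,q7,q8,q9} {q5}
  A23: {q3,q6,q7,q9} {q8}
  A123: {q3,q6,q7,q9} {q8}
C dims 7,6,2; δ0: rk 4, SNF 1^4; δ1: rk 2, SNF 1^2
Ȟ^0: (7−4)−0=3 ⇒ Z^3
Ȟ^1: (6−2)−4=0 ⇒ 0
Ȟ^2: (2−0)−2=0 ⇒ 0

Ȟ^0 ≅ Z^3,  Ȟ^1 ≅ 0,  Ȟ^2 ≅ 0


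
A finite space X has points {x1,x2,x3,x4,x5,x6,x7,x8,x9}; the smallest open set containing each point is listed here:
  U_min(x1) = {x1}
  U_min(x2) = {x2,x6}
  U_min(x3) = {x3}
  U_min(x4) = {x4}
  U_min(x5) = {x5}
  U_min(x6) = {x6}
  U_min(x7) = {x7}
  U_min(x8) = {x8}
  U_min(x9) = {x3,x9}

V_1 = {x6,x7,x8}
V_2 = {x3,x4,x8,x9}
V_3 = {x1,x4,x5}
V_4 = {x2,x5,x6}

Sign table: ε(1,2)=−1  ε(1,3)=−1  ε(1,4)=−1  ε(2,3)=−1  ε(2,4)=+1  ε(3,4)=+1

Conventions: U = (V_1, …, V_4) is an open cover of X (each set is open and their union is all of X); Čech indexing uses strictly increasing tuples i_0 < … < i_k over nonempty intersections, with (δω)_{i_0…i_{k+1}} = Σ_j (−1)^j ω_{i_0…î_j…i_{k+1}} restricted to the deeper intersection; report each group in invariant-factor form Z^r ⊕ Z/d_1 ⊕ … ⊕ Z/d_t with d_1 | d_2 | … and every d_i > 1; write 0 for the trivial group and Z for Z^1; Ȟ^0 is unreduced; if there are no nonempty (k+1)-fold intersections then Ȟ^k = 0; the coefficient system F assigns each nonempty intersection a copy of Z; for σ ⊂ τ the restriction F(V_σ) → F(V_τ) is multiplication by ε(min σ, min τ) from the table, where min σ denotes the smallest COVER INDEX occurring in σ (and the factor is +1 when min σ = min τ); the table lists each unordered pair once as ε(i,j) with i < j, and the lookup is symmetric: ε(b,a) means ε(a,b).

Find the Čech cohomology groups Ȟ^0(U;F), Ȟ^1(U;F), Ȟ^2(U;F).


nerve simplices:
  V12={x8} V14={x6} V23={x4} V34={x5}
C dims 4,4; δ0: rk 4, SNF 1^3·2
degree 0: 4−4−0 = 0 → Ȟ^0 ≅ 0
degree 1: 4−0−4 = 0 plus torsion [2] → Ȟ^1 ≅ Z/2
degree 2: 0−0−0 = 0 → Ȟ^2 ≅ 0

Ȟ^0(U;F) ≅ 0, Ȟ^1(U;F) ≅ Z/2 and Ȟ^2(U;F) ≅ 0


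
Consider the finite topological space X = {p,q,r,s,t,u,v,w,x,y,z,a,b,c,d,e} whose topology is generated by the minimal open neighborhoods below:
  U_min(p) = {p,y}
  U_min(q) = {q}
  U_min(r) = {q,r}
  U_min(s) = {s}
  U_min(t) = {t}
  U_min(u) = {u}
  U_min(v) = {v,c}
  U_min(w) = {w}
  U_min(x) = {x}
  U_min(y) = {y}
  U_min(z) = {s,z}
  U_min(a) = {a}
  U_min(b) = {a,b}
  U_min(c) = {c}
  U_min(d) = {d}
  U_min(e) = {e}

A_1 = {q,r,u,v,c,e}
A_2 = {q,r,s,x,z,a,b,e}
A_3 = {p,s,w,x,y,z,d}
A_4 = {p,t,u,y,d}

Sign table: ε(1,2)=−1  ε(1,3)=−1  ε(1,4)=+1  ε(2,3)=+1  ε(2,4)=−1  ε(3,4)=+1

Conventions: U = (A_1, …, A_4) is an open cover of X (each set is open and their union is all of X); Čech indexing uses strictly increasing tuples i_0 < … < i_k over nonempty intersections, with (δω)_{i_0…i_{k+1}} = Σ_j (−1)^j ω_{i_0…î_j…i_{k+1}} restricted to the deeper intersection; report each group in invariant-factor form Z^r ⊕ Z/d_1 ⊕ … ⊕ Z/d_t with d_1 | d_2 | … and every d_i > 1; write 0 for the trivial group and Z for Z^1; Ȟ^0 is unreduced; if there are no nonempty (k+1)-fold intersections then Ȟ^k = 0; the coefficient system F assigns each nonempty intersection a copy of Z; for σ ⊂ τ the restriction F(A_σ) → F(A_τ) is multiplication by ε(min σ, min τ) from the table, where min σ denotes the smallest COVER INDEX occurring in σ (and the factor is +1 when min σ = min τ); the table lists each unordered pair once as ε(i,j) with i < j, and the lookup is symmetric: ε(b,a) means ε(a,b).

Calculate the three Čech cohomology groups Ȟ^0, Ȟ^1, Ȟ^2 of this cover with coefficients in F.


nerve simplices:
  A12={q,r,e} A14={u} A23={s,x,z} A34={p,y,d}
C dims 4,4; δ0: rk 4, SNF 1^3·2
degree 0: 4−4−0 = 0 → Ȟ^0 ≅ 0
degree 1: 4−0−4 = 0 plus torsion [2] → Ȟ^1 ≅ Z/2
degree 2: 0−0−0 = 0 → Ȟ^2 ≅ 0

Ȟ^0 = 0; Ȟ^1 = Z/2; Ȟ^2 = 0
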